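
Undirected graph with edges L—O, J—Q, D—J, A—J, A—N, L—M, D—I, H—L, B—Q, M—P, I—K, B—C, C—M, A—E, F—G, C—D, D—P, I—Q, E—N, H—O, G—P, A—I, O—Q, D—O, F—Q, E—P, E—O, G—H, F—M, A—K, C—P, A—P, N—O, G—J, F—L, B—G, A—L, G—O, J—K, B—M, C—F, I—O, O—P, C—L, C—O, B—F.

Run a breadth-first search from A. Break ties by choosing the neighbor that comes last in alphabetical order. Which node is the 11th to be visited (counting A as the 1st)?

Visit A; enqueue P, N, L, K, J, I, E → queue [P, N, L, K, J, I, E]
Visit P; enqueue O, M, G, D, C → queue [N, L, K, J, I, E, O, M, G, D, C]
Visit N → queue [L, K, J, I, E, O, M, G, D, C]
Visit L; enqueue H, F → queue [K, J, I, E, O, M, G, D, C, H, F]
Visit K → queue [J, I, E, O, M, G, D, C, H, F]
Visit J; enqueue Q → queue [I, E, O, M, G, D, C, H, F, Q]
Visit I → queue [E, O, M, G, D, C, H, F, Q]
Visit E → queue [O, M, G, D, C, H, F, Q]
Visit O → queue [M, G, D, C, H, F, Q]
Visit M; enqueue B → queue [G, D, C, H, F, Q, B]
Visit G → queue [D, C, H, F, Q, B]
Visit D → queue [C, H, F, Q, B]
Visit C → queue [H, F, Q, B]
Visit H → queue [F, Q, B]
Visit F → queue [Q, B]
Visit Q → queue [B]
Visit B → queue []

Visit order: A, P, N, L, K, J, I, E, O, M, G, D, C, H, F, Q, B

G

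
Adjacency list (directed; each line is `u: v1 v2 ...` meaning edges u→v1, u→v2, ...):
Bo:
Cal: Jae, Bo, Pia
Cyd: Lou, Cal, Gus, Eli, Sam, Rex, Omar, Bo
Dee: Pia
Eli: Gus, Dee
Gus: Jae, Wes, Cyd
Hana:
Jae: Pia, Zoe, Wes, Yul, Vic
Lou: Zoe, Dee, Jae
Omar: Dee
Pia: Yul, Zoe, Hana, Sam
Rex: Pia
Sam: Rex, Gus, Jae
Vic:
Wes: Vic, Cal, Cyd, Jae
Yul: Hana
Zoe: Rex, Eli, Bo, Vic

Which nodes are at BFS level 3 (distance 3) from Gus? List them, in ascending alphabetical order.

Dee, Hana

Level 0: Gus
Level 1: Cyd, Jae, Wes
Level 2: Bo, Cal, Eli, Lou, Omar, Pia, Rex, Sam, Vic, Yul, Zoe
Level 3: Dee, Hana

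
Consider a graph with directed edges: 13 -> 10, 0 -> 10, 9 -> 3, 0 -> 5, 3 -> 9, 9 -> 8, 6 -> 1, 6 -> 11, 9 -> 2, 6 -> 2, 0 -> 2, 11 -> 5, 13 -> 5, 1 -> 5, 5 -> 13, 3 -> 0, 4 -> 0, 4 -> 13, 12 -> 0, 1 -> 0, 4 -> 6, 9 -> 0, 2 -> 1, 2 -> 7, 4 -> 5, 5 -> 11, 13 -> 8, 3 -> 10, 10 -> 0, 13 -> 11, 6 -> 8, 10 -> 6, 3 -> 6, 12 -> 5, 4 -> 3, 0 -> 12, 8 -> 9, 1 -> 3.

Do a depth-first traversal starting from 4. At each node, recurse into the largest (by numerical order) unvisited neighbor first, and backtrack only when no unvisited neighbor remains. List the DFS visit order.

Visit 4
4 → 13
13 → 11
11 → 5
13 → 10
10 → 6
6 → 8
8 → 9
9 → 3
3 → 0
0 → 12
0 → 2
2 → 7
2 → 1

4, 13, 11, 5, 10, 6, 8, 9, 3, 0, 12, 2, 7, 1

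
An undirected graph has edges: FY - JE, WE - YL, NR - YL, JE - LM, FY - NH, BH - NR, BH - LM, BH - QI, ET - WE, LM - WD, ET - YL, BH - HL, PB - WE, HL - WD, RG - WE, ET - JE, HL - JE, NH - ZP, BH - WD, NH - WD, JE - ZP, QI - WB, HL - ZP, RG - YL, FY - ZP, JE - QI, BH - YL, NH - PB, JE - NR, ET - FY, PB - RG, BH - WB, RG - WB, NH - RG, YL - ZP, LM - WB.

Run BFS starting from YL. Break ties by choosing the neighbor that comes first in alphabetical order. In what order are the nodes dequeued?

YL → BH → ET → NR → RG → WE → ZP → HL → LM → QI → WB → WD → FY → JE → NH → PB

Visit YL; enqueue BH, ET, NR, RG, WE, ZP → queue [BH, ET, NR, RG, WE, ZP]
Visit BH; enqueue HL, LM, QI, WB, WD → queue [ET, NR, RG, WE, ZP, HL, LM, QI, WB, WD]
Visit ET; enqueue FY, JE → queue [NR, RG, WE, ZP, HL, LM, QI, WB, WD, FY, JE]
Visit NR → queue [RG, WE, ZP, HL, LM, QI, WB, WD, FY, JE]
Visit RG; enqueue NH, PB → queue [WE, ZP, HL, LM, QI, WB, WD, FY, JE, NH, PB]
Visit WE → queue [ZP, HL, LM, QI, WB, WD, FY, JE, NH, PB]
Visit ZP → queue [HL, LM, QI, WB, WD, FY, JE, NH, PB]
Visit HL → queue [LM, QI, WB, WD, FY, JE, NH, PB]
Visit LM → queue [QI, WB, WD, FY, JE, NH, PB]
Visit QI → queue [WB, WD, FY, JE, NH, PB]
Visit WB → queue [WD, FY, JE, NH, PB]
Visit WD → queue [FY, JE, NH, PB]
Visit FY → queue [JE, NH, PB]
Visit JE → queue [NH, PB]
Visit NH → queue [PB]
Visit PB → queue []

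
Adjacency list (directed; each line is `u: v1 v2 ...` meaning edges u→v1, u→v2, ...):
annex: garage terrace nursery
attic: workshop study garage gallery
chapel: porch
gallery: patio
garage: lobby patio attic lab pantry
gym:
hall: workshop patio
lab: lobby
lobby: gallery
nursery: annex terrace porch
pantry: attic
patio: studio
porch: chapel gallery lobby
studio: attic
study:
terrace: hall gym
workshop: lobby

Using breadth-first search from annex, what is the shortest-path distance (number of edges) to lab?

Level 0: annex
Level 1: garage, nursery, terrace
Level 2: attic, gym, hall, lab, lobby, pantry, patio, porch
Level 3: chapel, gallery, studio, study, workshop
lab first appears at level 2.

2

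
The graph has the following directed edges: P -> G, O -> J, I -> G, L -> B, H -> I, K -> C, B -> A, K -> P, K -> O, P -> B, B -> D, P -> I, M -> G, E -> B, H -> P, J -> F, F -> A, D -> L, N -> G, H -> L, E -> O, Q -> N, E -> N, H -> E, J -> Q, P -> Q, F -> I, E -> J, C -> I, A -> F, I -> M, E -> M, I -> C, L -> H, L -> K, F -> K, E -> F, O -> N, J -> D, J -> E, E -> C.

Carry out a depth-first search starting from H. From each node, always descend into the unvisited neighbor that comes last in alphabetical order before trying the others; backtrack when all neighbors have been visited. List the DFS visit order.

Visit H
H → P
P → Q
Q → N
N → G
P → I
I → M
I → C
P → B
B → D
D → L
L → K
K → O
O → J
J → F
F → A
J → E

H -> P -> Q -> N -> G -> I -> M -> C -> B -> D -> L -> K -> O -> J -> F -> A -> E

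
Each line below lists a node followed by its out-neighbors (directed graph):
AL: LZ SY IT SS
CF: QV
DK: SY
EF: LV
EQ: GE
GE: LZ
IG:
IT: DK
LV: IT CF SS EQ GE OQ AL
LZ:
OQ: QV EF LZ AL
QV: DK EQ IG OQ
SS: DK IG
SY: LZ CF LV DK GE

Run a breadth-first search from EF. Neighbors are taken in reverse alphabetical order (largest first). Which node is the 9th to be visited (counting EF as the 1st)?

Visit EF; enqueue LV → queue [LV]
Visit LV; enqueue SS, OQ, IT, GE, EQ, CF, AL → queue [SS, OQ, IT, GE, EQ, CF, AL]
Visit SS; enqueue IG, DK → queue [OQ, IT, GE, EQ, CF, AL, IG, DK]
Visit OQ; enqueue QV, LZ → queue [IT, GE, EQ, CF, AL, IG, DK, QV, LZ]
Visit IT → queue [GE, EQ, CF, AL, IG, DK, QV, LZ]
Visit GE → queue [EQ, CF, AL, IG, DK, QV, LZ]
Visit EQ → queue [CF, AL, IG, DK, QV, LZ]
Visit CF → queue [AL, IG, DK, QV, LZ]
Visit AL; enqueue SY → queue [IG, DK, QV, LZ, SY]
Visit IG → queue [DK, QV, LZ, SY]
Visit DK → queue [QV, LZ, SY]
Visit QV → queue [LZ, SY]
Visit LZ → queue [SY]
Visit SY → queue []

Visit order: EF, LV, SS, OQ, IT, GE, EQ, CF, AL, IG, DK, QV, LZ, SY

AL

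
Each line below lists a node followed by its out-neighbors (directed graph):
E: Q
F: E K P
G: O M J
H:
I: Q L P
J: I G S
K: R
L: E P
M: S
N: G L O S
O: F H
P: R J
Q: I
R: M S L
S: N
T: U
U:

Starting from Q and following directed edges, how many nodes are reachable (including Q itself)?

15

BFS from Q visits: Q, I, L, P, E, J, R, G, S, M, O, N, F, H, K
Reachable nodes: 15 of 17 total.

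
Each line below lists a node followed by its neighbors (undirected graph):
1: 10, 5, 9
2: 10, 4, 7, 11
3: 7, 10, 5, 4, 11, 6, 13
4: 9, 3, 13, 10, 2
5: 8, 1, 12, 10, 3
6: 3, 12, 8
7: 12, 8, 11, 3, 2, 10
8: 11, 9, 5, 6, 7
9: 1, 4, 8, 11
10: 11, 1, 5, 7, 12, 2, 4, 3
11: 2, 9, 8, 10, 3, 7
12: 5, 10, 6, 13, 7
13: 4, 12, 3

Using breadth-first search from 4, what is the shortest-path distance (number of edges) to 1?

2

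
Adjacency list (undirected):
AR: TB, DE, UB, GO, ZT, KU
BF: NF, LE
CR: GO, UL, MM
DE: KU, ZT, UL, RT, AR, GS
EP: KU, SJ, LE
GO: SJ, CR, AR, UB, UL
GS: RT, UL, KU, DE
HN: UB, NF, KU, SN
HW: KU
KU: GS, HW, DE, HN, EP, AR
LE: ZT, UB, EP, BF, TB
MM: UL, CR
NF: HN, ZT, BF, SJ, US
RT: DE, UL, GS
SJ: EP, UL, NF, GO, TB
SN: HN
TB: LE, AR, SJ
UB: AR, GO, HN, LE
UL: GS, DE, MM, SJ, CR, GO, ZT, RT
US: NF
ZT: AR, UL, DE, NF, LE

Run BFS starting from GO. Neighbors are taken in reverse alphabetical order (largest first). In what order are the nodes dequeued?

GO → UL → UB → SJ → CR → AR → ZT → RT → MM → GS → DE → LE → HN → TB → NF → EP → KU → BF → SN → US → HW

Visit GO; enqueue UL, UB, SJ, CR, AR → queue [UL, UB, SJ, CR, AR]
Visit UL; enqueue ZT, RT, MM, GS, DE → queue [UB, SJ, CR, AR, ZT, RT, MM, GS, DE]
Visit UB; enqueue LE, HN → queue [SJ, CR, AR, ZT, RT, MM, GS, DE, LE, HN]
Visit SJ; enqueue TB, NF, EP → queue [CR, AR, ZT, RT, MM, GS, DE, LE, HN, TB, NF, EP]
Visit CR → queue [AR, ZT, RT, MM, GS, DE, LE, HN, TB, NF, EP]
Visit AR; enqueue KU → queue [ZT, RT, MM, GS, DE, LE, HN, TB, NF, EP, KU]
Visit ZT → queue [RT, MM, GS, DE, LE, HN, TB, NF, EP, KU]
Visit RT → queue [MM, GS, DE, LE, HN, TB, NF, EP, KU]
Visit MM → queue [GS, DE, LE, HN, TB, NF, EP, KU]
Visit GS → queue [DE, LE, HN, TB, NF, EP, KU]
Visit DE → queue [LE, HN, TB, NF, EP, KU]
Visit LE; enqueue BF → queue [HN, TB, NF, EP, KU, BF]
Visit HN; enqueue SN → queue [TB, NF, EP, KU, BF, SN]
Visit TB → queue [NF, EP, KU, BF, SN]
Visit NF; enqueue US → queue [EP, KU, BF, SN, US]
Visit EP → queue [KU, BF, SN, US]
Visit KU; enqueue HW → queue [BF, SN, US, HW]
Visit BF → queue [SN, US, HW]
Visit SN → queue [US, HW]
Visit US → queue [HW]
Visit HW → queue []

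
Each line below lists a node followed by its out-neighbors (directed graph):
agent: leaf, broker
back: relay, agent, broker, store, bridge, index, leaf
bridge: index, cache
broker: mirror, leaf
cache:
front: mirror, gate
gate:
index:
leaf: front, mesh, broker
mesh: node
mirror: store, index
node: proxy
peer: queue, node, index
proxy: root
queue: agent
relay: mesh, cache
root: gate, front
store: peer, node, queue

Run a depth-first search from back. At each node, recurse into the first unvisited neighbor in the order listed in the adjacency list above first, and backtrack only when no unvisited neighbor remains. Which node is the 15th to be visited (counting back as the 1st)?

Visit back
back → relay
relay → mesh
mesh → node
node → proxy
proxy → root
root → gate
root → front
front → mirror
mirror → store
store → peer
peer → queue
queue → agent
agent → leaf
leaf → broker
peer → index
relay → cache
back → bridge

Visit order: back, relay, mesh, node, proxy, root, gate, front, mirror, store, peer, queue, agent, leaf, broker, index, cache, bridge

broker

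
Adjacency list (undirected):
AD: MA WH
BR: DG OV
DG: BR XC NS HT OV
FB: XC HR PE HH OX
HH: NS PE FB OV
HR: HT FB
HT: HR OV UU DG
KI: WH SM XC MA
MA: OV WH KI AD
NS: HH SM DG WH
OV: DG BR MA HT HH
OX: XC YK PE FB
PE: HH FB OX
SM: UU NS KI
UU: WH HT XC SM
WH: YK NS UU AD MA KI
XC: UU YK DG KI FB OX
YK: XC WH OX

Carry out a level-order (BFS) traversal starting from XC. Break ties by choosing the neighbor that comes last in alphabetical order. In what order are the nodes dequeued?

Visit XC; enqueue YK, UU, OX, KI, FB, DG → queue [YK, UU, OX, KI, FB, DG]
Visit YK; enqueue WH → queue [UU, OX, KI, FB, DG, WH]
Visit UU; enqueue SM, HT → queue [OX, KI, FB, DG, WH, SM, HT]
Visit OX; enqueue PE → queue [KI, FB, DG, WH, SM, HT, PE]
Visit KI; enqueue MA → queue [FB, DG, WH, SM, HT, PE, MA]
Visit FB; enqueue HR, HH → queue [DG, WH, SM, HT, PE, MA, HR, HH]
Visit DG; enqueue OV, NS, BR → queue [WH, SM, HT, PE, MA, HR, HH, OV, NS, BR]
Visit WH; enqueue AD → queue [SM, HT, PE, MA, HR, HH, OV, NS, BR, AD]
Visit SM → queue [HT, PE, MA, HR, HH, OV, NS, BR, AD]
Visit HT → queue [PE, MA, HR, HH, OV, NS, BR, AD]
Visit PE → queue [MA, HR, HH, OV, NS, BR, AD]
Visit MA → queue [HR, HH, OV, NS, BR, AD]
Visit HR → queue [HH, OV, NS, BR, AD]
Visit HH → queue [OV, NS, BR, AD]
Visit OV → queue [NS, BR, AD]
Visit NS → queue [BR, AD]
Visit BR → queue [AD]
Visit AD → queue []

XC, YK, UU, OX, KI, FB, DG, WH, SM, HT, PE, MA, HR, HH, OV, NS, BR, AD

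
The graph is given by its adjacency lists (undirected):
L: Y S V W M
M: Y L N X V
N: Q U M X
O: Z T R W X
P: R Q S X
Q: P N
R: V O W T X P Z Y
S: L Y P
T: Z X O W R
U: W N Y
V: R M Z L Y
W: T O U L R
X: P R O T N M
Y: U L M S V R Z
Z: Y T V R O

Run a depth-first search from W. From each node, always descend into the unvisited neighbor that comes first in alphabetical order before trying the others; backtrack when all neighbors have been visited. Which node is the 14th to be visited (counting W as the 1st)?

Visit W
W → L
L → M
M → N
N → Q
Q → P
P → R
R → O
O → T
T → X
T → Z
Z → V
V → Y
Y → S
Y → U

Visit order: W, L, M, N, Q, P, R, O, T, X, Z, V, Y, S, U

S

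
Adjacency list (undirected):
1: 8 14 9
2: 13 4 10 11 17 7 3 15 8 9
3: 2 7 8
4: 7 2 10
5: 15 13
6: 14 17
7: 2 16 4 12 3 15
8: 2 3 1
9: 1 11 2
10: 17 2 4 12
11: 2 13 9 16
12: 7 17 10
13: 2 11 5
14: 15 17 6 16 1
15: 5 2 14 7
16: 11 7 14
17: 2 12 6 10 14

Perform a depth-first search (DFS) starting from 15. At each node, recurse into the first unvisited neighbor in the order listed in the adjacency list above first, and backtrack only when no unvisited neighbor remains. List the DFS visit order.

15 5 13 2 4 7 16 11 9 1 8 3 14 17 12 10 6

Visit 15
15 → 5
5 → 13
13 → 2
2 → 4
4 → 7
7 → 16
16 → 11
11 → 9
9 → 1
1 → 8
8 → 3
1 → 14
14 → 17
17 → 12
12 → 10
17 → 6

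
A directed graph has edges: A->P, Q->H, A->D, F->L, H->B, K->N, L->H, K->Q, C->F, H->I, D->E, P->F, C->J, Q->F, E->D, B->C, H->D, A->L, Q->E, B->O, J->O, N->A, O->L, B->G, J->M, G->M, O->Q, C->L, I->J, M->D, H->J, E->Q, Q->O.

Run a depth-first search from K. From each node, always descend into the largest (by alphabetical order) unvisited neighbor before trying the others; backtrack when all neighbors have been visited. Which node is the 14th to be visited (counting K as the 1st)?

Visit K
K → Q
Q → O
O → L
L → H
H → J
J → M
M → D
D → E
H → I
H → B
B → G
B → C
C → F
K → N
N → A
A → P

Visit order: K, Q, O, L, H, J, M, D, E, I, B, G, C, F, N, A, P

F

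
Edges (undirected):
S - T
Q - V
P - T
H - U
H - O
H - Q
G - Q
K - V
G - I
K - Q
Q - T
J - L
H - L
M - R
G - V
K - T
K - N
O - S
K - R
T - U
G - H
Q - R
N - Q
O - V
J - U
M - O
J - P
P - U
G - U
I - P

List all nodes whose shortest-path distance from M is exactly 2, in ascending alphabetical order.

Level 0: M
Level 1: O, R
Level 2: H, K, Q, S, V
Level 3: G, L, N, T, U
Level 4: I, J, P

H, K, Q, S, V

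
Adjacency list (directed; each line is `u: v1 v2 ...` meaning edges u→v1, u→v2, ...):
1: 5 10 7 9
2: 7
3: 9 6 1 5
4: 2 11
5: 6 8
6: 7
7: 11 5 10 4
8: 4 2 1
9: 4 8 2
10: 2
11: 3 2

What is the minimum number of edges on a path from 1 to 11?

Level 0: 1
Level 1: 5, 7, 9, 10
Level 2: 2, 4, 6, 8, 11
Level 3: 3
11 first appears at level 2.

2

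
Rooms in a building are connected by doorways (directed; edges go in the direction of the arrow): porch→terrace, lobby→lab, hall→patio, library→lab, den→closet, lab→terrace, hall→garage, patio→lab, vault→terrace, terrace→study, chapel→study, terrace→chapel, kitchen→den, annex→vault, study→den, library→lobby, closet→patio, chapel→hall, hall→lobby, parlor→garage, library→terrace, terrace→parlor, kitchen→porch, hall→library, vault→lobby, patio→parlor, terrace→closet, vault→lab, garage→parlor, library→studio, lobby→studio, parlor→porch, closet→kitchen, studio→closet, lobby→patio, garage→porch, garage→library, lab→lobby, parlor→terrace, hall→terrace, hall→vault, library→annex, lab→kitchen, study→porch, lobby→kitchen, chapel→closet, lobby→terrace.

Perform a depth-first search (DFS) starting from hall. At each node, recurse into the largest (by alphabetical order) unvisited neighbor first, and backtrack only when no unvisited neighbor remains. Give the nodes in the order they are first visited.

hall, vault, terrace, study, porch, den, closet, patio, parlor, garage, library, studio, lobby, lab, kitchen, annex, chapel

Visit hall
hall → vault
vault → terrace
terrace → study
study → porch
study → den
den → closet
closet → patio
patio → parlor
parlor → garage
garage → library
library → studio
library → lobby
lobby → lab
lab → kitchen
library → annex
terrace → chapel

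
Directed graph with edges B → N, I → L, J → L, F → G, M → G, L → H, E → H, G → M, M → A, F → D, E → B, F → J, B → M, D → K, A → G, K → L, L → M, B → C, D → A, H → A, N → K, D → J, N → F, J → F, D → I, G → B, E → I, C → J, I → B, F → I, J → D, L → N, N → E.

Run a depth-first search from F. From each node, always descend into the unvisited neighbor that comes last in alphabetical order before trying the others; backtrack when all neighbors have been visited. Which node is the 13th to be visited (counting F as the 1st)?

Visit F
F → J
J → L
L → N
N → K
N → E
E → I
I → B
B → M
M → G
M → A
B → C
E → H
J → D

Visit order: F, J, L, N, K, E, I, B, M, G, A, C, H, D

H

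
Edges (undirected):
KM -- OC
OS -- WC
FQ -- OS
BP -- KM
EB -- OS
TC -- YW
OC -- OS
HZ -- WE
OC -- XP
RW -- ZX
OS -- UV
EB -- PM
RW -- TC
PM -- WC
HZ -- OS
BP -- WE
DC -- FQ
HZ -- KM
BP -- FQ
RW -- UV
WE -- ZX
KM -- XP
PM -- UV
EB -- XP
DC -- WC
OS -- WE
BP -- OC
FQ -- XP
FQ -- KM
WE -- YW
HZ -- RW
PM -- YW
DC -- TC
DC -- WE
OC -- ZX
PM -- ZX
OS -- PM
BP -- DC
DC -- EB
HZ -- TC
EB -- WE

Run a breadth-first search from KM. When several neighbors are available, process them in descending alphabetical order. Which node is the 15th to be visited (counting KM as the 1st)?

Visit KM; enqueue XP, OC, HZ, FQ, BP → queue [XP, OC, HZ, FQ, BP]
Visit XP; enqueue EB → queue [OC, HZ, FQ, BP, EB]
Visit OC; enqueue ZX, OS → queue [HZ, FQ, BP, EB, ZX, OS]
Visit HZ; enqueue WE, TC, RW → queue [FQ, BP, EB, ZX, OS, WE, TC, RW]
Visit FQ; enqueue DC → queue [BP, EB, ZX, OS, WE, TC, RW, DC]
Visit BP → queue [EB, ZX, OS, WE, TC, RW, DC]
Visit EB; enqueue PM → queue [ZX, OS, WE, TC, RW, DC, PM]
Visit ZX → queue [OS, WE, TC, RW, DC, PM]
Visit OS; enqueue WC, UV → queue [WE, TC, RW, DC, PM, WC, UV]
Visit WE; enqueue YW → queue [TC, RW, DC, PM, WC, UV, YW]
Visit TC → queue [RW, DC, PM, WC, UV, YW]
Visit RW → queue [DC, PM, WC, UV, YW]
Visit DC → queue [PM, WC, UV, YW]
Visit PM → queue [WC, UV, YW]
Visit WC → queue [UV, YW]
Visit UV → queue [YW]
Visit YW → queue []

Visit order: KM, XP, OC, HZ, FQ, BP, EB, ZX, OS, WE, TC, RW, DC, PM, WC, UV, YW

WC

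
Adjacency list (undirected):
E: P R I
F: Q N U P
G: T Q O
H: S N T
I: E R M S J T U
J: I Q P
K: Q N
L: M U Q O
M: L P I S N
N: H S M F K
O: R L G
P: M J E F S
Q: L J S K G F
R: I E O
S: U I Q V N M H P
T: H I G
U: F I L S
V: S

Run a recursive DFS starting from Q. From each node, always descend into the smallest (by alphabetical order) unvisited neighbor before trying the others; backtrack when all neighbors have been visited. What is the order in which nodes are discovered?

Q, F, N, H, S, I, E, P, J, M, L, O, G, T, R, U, V, K

Visit Q
Q → F
F → N
N → H
H → S
S → I
I → E
E → P
P → J
P → M
M → L
L → O
O → G
G → T
O → R
L → U
S → V
N → K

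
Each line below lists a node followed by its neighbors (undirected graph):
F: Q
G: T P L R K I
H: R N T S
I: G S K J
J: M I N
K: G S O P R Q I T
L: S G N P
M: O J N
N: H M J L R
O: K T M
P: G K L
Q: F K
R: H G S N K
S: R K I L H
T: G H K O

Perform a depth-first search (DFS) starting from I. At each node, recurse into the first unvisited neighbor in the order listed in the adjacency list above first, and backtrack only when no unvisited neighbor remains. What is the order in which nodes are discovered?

I, G, T, H, R, S, K, O, M, J, N, L, P, Q, F

Visit I
I → G
G → T
T → H
H → R
R → S
S → K
K → O
O → M
M → J
J → N
N → L
L → P
K → Q
Q → F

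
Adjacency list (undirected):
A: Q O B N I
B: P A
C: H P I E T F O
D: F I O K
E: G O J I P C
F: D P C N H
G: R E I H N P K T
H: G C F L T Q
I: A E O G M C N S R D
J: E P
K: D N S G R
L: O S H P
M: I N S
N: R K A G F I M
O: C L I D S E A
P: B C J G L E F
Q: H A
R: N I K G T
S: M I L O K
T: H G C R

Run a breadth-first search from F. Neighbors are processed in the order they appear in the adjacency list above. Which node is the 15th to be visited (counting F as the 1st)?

T

Visit F; enqueue D, P, C, N, H → queue [D, P, C, N, H]
Visit D; enqueue I, O, K → queue [P, C, N, H, I, O, K]
Visit P; enqueue B, J, G, L, E → queue [C, N, H, I, O, K, B, J, G, L, E]
Visit C; enqueue T → queue [N, H, I, O, K, B, J, G, L, E, T]
Visit N; enqueue R, A, M → queue [H, I, O, K, B, J, G, L, E, T, R, A, M]
Visit H; enqueue Q → queue [I, O, K, B, J, G, L, E, T, R, A, M, Q]
Visit I; enqueue S → queue [O, K, B, J, G, L, E, T, R, A, M, Q, S]
Visit O → queue [K, B, J, G, L, E, T, R, A, M, Q, S]
Visit K → queue [B, J, G, L, E, T, R, A, M, Q, S]
Visit B → queue [J, G, L, E, T, R, A, M, Q, S]
Visit J → queue [G, L, E, T, R, A, M, Q, S]
Visit G → queue [L, E, T, R, A, M, Q, S]
Visit L → queue [E, T, R, A, M, Q, S]
Visit E → queue [T, R, A, M, Q, S]
Visit T → queue [R, A, M, Q, S]
Visit R → queue [A, M, Q, S]
Visit A → queue [M, Q, S]
Visit M → queue [Q, S]
Visit Q → queue [S]
Visit S → queue []

Visit order: F, D, P, C, N, H, I, O, K, B, J, G, L, E, T, R, A, M, Q, S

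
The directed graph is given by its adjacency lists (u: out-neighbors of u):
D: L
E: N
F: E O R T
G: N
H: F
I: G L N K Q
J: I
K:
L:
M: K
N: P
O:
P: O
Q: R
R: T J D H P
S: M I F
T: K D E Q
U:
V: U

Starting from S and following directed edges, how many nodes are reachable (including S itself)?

17

BFS from S visits: S, M, I, F, K, G, L, N, Q, E, O, R, T, P, J, D, H
Reachable nodes: 17 of 19 total.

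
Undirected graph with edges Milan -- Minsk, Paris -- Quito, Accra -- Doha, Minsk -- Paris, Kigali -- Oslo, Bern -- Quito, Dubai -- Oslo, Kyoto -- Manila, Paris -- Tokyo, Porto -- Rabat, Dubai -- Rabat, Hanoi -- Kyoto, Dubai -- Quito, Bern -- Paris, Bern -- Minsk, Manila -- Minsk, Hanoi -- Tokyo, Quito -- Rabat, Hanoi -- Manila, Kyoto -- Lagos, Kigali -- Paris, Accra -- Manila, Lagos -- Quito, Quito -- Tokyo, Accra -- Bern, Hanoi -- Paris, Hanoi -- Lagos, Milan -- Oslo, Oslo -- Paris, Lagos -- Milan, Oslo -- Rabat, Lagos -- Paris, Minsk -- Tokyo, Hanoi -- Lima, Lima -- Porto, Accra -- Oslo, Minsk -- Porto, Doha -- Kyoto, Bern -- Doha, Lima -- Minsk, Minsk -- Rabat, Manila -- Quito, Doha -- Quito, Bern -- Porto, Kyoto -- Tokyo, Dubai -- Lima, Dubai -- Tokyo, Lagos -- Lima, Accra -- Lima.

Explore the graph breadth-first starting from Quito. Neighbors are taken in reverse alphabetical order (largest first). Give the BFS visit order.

Quito, Tokyo, Rabat, Paris, Manila, Lagos, Dubai, Doha, Bern, Minsk, Kyoto, Hanoi, Porto, Oslo, Kigali, Accra, Milan, Lima

Visit Quito; enqueue Tokyo, Rabat, Paris, Manila, Lagos, Dubai, Doha, Bern → queue [Tokyo, Rabat, Paris, Manila, Lagos, Dubai, Doha, Bern]
Visit Tokyo; enqueue Minsk, Kyoto, Hanoi → queue [Rabat, Paris, Manila, Lagos, Dubai, Doha, Bern, Minsk, Kyoto, Hanoi]
Visit Rabat; enqueue Porto, Oslo → queue [Paris, Manila, Lagos, Dubai, Doha, Bern, Minsk, Kyoto, Hanoi, Porto, Oslo]
Visit Paris; enqueue Kigali → queue [Manila, Lagos, Dubai, Doha, Bern, Minsk, Kyoto, Hanoi, Porto, Oslo, Kigali]
Visit Manila; enqueue Accra → queue [Lagos, Dubai, Doha, Bern, Minsk, Kyoto, Hanoi, Porto, Oslo, Kigali, Accra]
Visit Lagos; enqueue Milan, Lima → queue [Dubai, Doha, Bern, Minsk, Kyoto, Hanoi, Porto, Oslo, Kigali, Accra, Milan, Lima]
Visit Dubai → queue [Doha, Bern, Minsk, Kyoto, Hanoi, Porto, Oslo, Kigali, Accra, Milan, Lima]
Visit Doha → queue [Bern, Minsk, Kyoto, Hanoi, Porto, Oslo, Kigali, Accra, Milan, Lima]
Visit Bern → queue [Minsk, Kyoto, Hanoi, Porto, Oslo, Kigali, Accra, Milan, Lima]
Visit Minsk → queue [Kyoto, Hanoi, Porto, Oslo, Kigali, Accra, Milan, Lima]
Visit Kyoto → queue [Hanoi, Porto, Oslo, Kigali, Accra, Milan, Lima]
Visit Hanoi → queue [Porto, Oslo, Kigali, Accra, Milan, Lima]
Visit Porto → queue [Oslo, Kigali, Accra, Milan, Lima]
Visit Oslo → queue [Kigali, Accra, Milan, Lima]
Visit Kigali → queue [Accra, Milan, Lima]
Visit Accra → queue [Milan, Lima]
Visit Milan → queue [Lima]
Visit Lima → queue []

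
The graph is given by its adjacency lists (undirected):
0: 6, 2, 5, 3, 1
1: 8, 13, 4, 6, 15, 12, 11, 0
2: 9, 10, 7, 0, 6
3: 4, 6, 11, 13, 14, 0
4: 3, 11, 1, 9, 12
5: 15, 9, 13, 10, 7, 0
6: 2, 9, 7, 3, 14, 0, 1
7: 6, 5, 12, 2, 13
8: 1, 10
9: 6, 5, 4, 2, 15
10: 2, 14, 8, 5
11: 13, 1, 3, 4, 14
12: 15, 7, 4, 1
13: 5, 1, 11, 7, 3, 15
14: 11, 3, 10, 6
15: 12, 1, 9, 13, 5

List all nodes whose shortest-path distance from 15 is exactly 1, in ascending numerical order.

1, 5, 9, 12, 13

Level 0: 15
Level 1: 1, 5, 9, 12, 13
Level 2: 0, 2, 3, 4, 6, 7, 8, 10, 11
Level 3: 14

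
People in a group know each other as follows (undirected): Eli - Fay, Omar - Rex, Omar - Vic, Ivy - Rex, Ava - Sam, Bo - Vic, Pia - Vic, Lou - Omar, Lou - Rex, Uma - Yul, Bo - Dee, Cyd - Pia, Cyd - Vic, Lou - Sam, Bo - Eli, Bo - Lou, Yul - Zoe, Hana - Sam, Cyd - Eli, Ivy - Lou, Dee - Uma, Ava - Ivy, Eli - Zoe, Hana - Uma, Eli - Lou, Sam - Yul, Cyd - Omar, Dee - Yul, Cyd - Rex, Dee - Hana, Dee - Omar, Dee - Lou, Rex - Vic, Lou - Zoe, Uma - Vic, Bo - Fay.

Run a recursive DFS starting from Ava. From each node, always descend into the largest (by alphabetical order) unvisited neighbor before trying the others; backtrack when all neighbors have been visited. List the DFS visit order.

Ava → Sam → Yul → Zoe → Lou → Rex → Vic → Uma → Hana → Dee → Omar → Cyd → Pia → Eli → Fay → Bo → Ivy

Visit Ava
Ava → Sam
Sam → Yul
Yul → Zoe
Zoe → Lou
Lou → Rex
Rex → Vic
Vic → Uma
Uma → Hana
Hana → Dee
Dee → Omar
Omar → Cyd
Cyd → Pia
Cyd → Eli
Eli → Fay
Fay → Bo
Rex → Ivy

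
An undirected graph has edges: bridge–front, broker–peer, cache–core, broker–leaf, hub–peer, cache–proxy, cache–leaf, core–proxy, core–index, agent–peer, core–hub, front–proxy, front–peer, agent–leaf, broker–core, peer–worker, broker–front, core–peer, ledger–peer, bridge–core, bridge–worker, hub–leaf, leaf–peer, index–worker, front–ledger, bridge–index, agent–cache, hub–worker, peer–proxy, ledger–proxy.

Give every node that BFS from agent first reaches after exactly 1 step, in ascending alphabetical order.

Level 0: agent
Level 1: cache, leaf, peer
Level 2: broker, core, front, hub, ledger, proxy, worker
Level 3: bridge, index

cache, leaf, peer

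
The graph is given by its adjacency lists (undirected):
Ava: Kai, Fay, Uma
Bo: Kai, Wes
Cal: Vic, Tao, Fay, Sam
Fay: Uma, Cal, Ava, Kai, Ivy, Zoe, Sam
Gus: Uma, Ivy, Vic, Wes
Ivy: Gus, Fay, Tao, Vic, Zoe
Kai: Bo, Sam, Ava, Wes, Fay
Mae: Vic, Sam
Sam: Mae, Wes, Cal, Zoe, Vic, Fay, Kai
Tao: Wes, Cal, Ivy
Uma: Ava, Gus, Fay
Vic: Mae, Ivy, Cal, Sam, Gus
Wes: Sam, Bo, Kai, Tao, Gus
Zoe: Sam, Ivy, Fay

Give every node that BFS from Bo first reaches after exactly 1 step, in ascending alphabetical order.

Level 0: Bo
Level 1: Kai, Wes
Level 2: Ava, Fay, Gus, Sam, Tao
Level 3: Cal, Ivy, Mae, Uma, Vic, Zoe

Kai, Wes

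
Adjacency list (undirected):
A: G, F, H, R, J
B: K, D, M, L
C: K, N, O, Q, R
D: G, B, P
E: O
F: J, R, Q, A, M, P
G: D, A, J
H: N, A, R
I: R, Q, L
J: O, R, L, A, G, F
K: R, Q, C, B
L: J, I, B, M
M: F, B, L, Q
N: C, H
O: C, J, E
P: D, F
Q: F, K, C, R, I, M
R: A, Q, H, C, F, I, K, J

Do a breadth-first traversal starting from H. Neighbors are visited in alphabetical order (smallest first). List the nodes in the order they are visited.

Visit H; enqueue A, N, R → queue [A, N, R]
Visit A; enqueue F, G, J → queue [N, R, F, G, J]
Visit N; enqueue C → queue [R, F, G, J, C]
Visit R; enqueue I, K, Q → queue [F, G, J, C, I, K, Q]
Visit F; enqueue M, P → queue [G, J, C, I, K, Q, M, P]
Visit G; enqueue D → queue [J, C, I, K, Q, M, P, D]
Visit J; enqueue L, O → queue [C, I, K, Q, M, P, D, L, O]
Visit C → queue [I, K, Q, M, P, D, L, O]
Visit I → queue [K, Q, M, P, D, L, O]
Visit K; enqueue B → queue [Q, M, P, D, L, O, B]
Visit Q → queue [M, P, D, L, O, B]
Visit M → queue [P, D, L, O, B]
Visit P → queue [D, L, O, B]
Visit D → queue [L, O, B]
Visit L → queue [O, B]
Visit O; enqueue E → queue [B, E]
Visit B → queue [E]
Visit E → queue []

H A N R F G J C I K Q M P D L O B E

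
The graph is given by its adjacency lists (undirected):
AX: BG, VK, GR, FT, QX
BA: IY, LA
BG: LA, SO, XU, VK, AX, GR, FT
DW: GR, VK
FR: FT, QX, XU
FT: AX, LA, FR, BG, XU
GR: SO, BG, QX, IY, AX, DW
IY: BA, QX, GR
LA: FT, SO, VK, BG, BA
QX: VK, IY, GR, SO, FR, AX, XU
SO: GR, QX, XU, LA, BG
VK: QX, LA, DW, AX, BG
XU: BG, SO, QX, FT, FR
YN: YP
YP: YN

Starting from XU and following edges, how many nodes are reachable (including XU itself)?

BFS from XU visits: XU, BG, SO, QX, FT, FR, LA, VK, AX, GR, IY, BA, DW
Reachable nodes: 13 of 15 total.

13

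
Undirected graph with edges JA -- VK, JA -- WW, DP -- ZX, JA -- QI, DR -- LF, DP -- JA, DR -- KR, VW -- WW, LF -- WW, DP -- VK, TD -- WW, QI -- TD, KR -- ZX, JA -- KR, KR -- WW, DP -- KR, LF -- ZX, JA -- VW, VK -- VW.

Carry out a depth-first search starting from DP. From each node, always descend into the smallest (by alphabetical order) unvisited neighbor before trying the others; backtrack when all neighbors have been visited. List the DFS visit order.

Visit DP
DP → JA
JA → KR
KR → DR
DR → LF
LF → WW
WW → TD
TD → QI
WW → VW
VW → VK
LF → ZX

DP → JA → KR → DR → LF → WW → TD → QI → VW → VK → ZX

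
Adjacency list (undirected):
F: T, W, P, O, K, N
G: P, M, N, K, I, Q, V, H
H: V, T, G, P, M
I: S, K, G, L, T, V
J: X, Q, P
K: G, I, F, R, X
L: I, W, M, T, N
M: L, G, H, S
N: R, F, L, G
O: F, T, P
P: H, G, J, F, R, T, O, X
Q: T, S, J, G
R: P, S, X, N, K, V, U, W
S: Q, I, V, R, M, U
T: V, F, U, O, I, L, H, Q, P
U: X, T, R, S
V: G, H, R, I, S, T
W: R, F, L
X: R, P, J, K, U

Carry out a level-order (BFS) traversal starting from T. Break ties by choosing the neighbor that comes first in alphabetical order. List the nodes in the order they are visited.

T -> F -> H -> I -> L -> O -> P -> Q -> U -> V -> K -> N -> W -> G -> M -> S -> J -> R -> X

Visit T; enqueue F, H, I, L, O, P, Q, U, V → queue [F, H, I, L, O, P, Q, U, V]
Visit F; enqueue K, N, W → queue [H, I, L, O, P, Q, U, V, K, N, W]
Visit H; enqueue G, M → queue [I, L, O, P, Q, U, V, K, N, W, G, M]
Visit I; enqueue S → queue [L, O, P, Q, U, V, K, N, W, G, M, S]
Visit L → queue [O, P, Q, U, V, K, N, W, G, M, S]
Visit O → queue [P, Q, U, V, K, N, W, G, M, S]
Visit P; enqueue J, R, X → queue [Q, U, V, K, N, W, G, M, S, J, R, X]
Visit Q → queue [U, V, K, N, W, G, M, S, J, R, X]
Visit U → queue [V, K, N, W, G, M, S, J, R, X]
Visit V → queue [K, N, W, G, M, S, J, R, X]
Visit K → queue [N, W, G, M, S, J, R, X]
Visit N → queue [W, G, M, S, J, R, X]
Visit W → queue [G, M, S, J, R, X]
Visit G → queue [M, S, J, R, X]
Visit M → queue [S, J, R, X]
Visit S → queue [J, R, X]
Visit J → queue [R, X]
Visit R → queue [X]
Visit X → queue []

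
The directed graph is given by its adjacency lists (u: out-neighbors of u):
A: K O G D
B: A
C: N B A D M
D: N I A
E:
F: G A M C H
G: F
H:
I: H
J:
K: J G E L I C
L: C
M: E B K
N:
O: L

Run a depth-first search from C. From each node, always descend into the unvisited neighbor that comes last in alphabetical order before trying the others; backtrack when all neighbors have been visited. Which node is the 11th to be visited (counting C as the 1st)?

A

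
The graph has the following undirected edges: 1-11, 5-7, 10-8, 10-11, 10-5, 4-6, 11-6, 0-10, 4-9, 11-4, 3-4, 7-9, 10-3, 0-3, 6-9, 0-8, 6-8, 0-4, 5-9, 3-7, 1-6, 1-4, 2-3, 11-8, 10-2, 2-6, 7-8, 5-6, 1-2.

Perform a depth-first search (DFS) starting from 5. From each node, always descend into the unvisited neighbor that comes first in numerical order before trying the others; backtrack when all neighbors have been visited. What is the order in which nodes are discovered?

5 → 6 → 1 → 2 → 3 → 0 → 4 → 9 → 7 → 8 → 10 → 11

Visit 5
5 → 6
6 → 1
1 → 2
2 → 3
3 → 0
0 → 4
4 → 9
9 → 7
7 → 8
8 → 10
10 → 11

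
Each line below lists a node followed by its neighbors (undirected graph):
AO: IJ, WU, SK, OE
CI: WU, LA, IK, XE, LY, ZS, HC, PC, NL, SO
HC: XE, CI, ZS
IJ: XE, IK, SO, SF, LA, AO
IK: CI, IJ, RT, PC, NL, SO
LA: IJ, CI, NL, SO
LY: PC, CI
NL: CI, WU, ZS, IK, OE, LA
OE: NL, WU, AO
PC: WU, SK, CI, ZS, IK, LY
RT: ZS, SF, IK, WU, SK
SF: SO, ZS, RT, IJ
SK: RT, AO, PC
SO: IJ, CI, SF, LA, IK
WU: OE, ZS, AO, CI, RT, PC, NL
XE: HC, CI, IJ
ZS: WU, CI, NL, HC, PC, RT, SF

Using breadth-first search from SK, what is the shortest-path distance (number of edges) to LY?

2

Level 0: SK
Level 1: AO, PC, RT
Level 2: CI, IJ, IK, LY, OE, SF, WU, ZS
Level 3: HC, LA, NL, SO, XE
LY first appears at level 2.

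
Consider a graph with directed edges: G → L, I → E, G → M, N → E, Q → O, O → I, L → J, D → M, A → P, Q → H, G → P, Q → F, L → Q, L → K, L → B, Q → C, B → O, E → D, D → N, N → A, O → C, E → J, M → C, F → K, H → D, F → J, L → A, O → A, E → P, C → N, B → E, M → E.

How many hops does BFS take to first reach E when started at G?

2

Level 0: G
Level 1: L, M, P
Level 2: A, B, C, E, J, K, Q
Level 3: D, F, H, N, O
Level 4: I
E first appears at level 2.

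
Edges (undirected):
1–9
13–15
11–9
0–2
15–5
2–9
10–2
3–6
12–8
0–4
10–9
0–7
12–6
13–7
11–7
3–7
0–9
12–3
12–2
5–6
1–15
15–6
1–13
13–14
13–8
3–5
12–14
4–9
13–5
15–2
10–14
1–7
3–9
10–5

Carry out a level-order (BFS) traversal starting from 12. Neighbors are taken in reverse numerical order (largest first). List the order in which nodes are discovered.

Visit 12; enqueue 14, 8, 6, 3, 2 → queue [14, 8, 6, 3, 2]
Visit 14; enqueue 13, 10 → queue [8, 6, 3, 2, 13, 10]
Visit 8 → queue [6, 3, 2, 13, 10]
Visit 6; enqueue 15, 5 → queue [3, 2, 13, 10, 15, 5]
Visit 3; enqueue 9, 7 → queue [2, 13, 10, 15, 5, 9, 7]
Visit 2; enqueue 0 → queue [13, 10, 15, 5, 9, 7, 0]
Visit 13; enqueue 1 → queue [10, 15, 5, 9, 7, 0, 1]
Visit 10 → queue [15, 5, 9, 7, 0, 1]
Visit 15 → queue [5, 9, 7, 0, 1]
Visit 5 → queue [9, 7, 0, 1]
Visit 9; enqueue 11, 4 → queue [7, 0, 1, 11, 4]
Visit 7 → queue [0, 1, 11, 4]
Visit 0 → queue [1, 11, 4]
Visit 1 → queue [11, 4]
Visit 11 → queue [4]
Visit 4 → queue []

12 14 8 6 3 2 13 10 15 5 9 7 0 1 11 4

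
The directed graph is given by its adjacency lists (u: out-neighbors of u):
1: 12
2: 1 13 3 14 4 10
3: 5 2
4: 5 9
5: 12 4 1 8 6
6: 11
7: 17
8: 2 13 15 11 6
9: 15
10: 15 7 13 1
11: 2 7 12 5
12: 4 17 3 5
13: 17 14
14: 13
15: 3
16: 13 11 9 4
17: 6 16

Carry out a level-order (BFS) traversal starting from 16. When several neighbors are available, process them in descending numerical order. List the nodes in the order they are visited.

Visit 16; enqueue 13, 11, 9, 4 → queue [13, 11, 9, 4]
Visit 13; enqueue 17, 14 → queue [11, 9, 4, 17, 14]
Visit 11; enqueue 12, 7, 5, 2 → queue [9, 4, 17, 14, 12, 7, 5, 2]
Visit 9; enqueue 15 → queue [4, 17, 14, 12, 7, 5, 2, 15]
Visit 4 → queue [17, 14, 12, 7, 5, 2, 15]
Visit 17; enqueue 6 → queue [14, 12, 7, 5, 2, 15, 6]
Visit 14 → queue [12, 7, 5, 2, 15, 6]
Visit 12; enqueue 3 → queue [7, 5, 2, 15, 6, 3]
Visit 7 → queue [5, 2, 15, 6, 3]
Visit 5; enqueue 8, 1 → queue [2, 15, 6, 3, 8, 1]
Visit 2; enqueue 10 → queue [15, 6, 3, 8, 1, 10]
Visit 15 → queue [6, 3, 8, 1, 10]
Visit 6 → queue [3, 8, 1, 10]
Visit 3 → queue [8, 1, 10]
Visit 8 → queue [1, 10]
Visit 1 → queue [10]
Visit 10 → queue []

16 → 13 → 11 → 9 → 4 → 17 → 14 → 12 → 7 → 5 → 2 → 15 → 6 → 3 → 8 → 1 → 10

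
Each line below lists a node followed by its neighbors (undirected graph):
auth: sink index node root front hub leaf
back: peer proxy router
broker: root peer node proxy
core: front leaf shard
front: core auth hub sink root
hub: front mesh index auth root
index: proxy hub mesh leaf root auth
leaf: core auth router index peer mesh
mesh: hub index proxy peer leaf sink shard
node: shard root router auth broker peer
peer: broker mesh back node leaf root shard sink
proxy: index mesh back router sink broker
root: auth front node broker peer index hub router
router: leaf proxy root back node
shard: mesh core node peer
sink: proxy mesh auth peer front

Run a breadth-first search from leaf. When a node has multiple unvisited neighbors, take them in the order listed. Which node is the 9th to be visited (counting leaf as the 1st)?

shard

Visit leaf; enqueue core, auth, router, index, peer, mesh → queue [core, auth, router, index, peer, mesh]
Visit core; enqueue front, shard → queue [auth, router, index, peer, mesh, front, shard]
Visit auth; enqueue sink, node, root, hub → queue [router, index, peer, mesh, front, shard, sink, node, root, hub]
Visit router; enqueue proxy, back → queue [index, peer, mesh, front, shard, sink, node, root, hub, proxy, back]
Visit index → queue [peer, mesh, front, shard, sink, node, root, hub, proxy, back]
Visit peer; enqueue broker → queue [mesh, front, shard, sink, node, root, hub, proxy, back, broker]
Visit mesh → queue [front, shard, sink, node, root, hub, proxy, back, broker]
Visit front → queue [shard, sink, node, root, hub, proxy, back, broker]
Visit shard → queue [sink, node, root, hub, proxy, back, broker]
Visit sink → queue [node, root, hub, proxy, back, broker]
Visit node → queue [root, hub, proxy, back, broker]
Visit root → queue [hub, proxy, back, broker]
Visit hub → queue [proxy, back, broker]
Visit proxy → queue [back, broker]
Visit back → queue [broker]
Visit broker → queue []

Visit order: leaf, core, auth, router, index, peer, mesh, front, shard, sink, node, root, hub, proxy, back, broker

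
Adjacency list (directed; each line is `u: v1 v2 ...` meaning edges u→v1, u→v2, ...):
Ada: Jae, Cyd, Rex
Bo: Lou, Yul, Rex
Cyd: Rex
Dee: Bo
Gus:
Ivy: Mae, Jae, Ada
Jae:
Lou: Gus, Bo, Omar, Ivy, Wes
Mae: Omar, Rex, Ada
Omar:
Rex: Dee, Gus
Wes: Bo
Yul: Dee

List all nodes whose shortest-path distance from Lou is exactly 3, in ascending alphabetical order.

Cyd, Dee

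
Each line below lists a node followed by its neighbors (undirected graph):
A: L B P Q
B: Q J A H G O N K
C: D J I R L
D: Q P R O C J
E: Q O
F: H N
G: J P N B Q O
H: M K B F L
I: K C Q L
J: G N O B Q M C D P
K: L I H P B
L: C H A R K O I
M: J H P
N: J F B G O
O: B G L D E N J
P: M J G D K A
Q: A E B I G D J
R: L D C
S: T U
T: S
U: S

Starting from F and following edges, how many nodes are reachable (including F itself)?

18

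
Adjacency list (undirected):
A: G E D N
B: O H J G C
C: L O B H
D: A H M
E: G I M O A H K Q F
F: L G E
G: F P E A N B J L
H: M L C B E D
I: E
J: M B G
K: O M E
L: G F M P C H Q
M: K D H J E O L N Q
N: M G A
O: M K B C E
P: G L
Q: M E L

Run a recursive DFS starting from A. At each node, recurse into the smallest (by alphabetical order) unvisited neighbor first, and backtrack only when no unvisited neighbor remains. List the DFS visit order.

Visit A
A → D
D → H
H → B
B → C
C → L
L → F
F → E
E → G
G → J
J → M
M → K
K → O
M → N
M → Q
G → P
E → I

A, D, H, B, C, L, F, E, G, J, M, K, O, N, Q, P, I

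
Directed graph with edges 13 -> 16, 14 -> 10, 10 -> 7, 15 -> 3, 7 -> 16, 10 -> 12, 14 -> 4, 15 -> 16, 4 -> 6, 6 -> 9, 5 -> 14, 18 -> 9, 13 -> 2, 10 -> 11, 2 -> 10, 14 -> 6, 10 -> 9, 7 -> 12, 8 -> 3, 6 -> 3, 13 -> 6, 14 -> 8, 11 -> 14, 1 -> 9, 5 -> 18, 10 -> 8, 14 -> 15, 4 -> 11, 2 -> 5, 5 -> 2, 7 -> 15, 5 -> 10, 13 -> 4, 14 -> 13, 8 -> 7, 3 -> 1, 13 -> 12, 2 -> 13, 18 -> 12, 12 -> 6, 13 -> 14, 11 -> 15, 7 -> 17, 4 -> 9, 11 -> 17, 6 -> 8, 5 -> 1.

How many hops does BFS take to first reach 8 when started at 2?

Level 0: 2
Level 1: 5, 10, 13
Level 2: 1, 4, 6, 7, 8, 9, 11, 12, 14, 16, 18
Level 3: 3, 15, 17
8 first appears at level 2.

2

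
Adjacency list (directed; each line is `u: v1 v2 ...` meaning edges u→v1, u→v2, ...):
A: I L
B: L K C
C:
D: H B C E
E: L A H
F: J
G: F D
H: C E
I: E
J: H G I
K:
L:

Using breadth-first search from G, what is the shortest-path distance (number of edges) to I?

3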